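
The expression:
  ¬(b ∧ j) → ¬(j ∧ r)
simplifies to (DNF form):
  b ∨ ¬j ∨ ¬r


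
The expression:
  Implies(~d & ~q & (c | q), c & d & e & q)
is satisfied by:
  {d: True, q: True, c: False}
  {d: True, c: False, q: False}
  {q: True, c: False, d: False}
  {q: False, c: False, d: False}
  {d: True, q: True, c: True}
  {d: True, c: True, q: False}
  {q: True, c: True, d: False}


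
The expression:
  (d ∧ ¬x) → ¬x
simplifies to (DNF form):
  True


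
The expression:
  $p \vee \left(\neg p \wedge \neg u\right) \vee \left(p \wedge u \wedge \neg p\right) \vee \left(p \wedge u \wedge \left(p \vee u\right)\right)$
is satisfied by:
  {p: True, u: False}
  {u: False, p: False}
  {u: True, p: True}


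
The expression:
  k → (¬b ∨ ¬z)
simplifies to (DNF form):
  ¬b ∨ ¬k ∨ ¬z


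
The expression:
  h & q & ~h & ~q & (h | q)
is never true.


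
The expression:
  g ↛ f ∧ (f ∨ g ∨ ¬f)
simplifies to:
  g ∧ ¬f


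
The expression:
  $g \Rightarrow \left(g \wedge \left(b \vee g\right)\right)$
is always true.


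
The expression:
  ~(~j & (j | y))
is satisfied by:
  {j: True, y: False}
  {y: False, j: False}
  {y: True, j: True}


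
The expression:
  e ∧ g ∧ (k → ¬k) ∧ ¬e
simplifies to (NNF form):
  False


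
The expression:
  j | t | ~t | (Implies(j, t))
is always true.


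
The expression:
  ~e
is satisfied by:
  {e: False}


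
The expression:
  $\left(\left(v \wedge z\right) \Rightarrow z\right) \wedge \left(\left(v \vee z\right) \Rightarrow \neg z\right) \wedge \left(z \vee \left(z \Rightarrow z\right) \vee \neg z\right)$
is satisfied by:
  {z: False}


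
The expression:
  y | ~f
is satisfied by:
  {y: True, f: False}
  {f: False, y: False}
  {f: True, y: True}


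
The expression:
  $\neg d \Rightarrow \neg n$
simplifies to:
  $d \vee \neg n$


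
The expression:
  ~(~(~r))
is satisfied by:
  {r: False}


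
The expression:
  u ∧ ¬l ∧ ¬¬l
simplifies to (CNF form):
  False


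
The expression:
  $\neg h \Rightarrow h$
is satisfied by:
  {h: True}


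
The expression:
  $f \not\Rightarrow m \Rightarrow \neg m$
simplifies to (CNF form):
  $\text{True}$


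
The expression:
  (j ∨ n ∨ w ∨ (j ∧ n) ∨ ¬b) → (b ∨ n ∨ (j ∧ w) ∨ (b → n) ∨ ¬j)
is always true.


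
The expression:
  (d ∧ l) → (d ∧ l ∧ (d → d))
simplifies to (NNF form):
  True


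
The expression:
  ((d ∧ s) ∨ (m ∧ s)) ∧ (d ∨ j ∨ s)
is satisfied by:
  {d: True, m: True, s: True}
  {d: True, s: True, m: False}
  {m: True, s: True, d: False}


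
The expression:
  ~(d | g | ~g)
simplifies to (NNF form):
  False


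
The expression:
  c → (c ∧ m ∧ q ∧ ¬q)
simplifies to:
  ¬c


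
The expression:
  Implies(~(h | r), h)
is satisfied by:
  {r: True, h: True}
  {r: True, h: False}
  {h: True, r: False}


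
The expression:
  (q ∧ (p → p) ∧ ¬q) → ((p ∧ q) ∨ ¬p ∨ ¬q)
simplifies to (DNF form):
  True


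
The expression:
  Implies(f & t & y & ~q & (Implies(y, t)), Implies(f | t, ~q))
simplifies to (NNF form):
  True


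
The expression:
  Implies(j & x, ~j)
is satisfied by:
  {x: False, j: False}
  {j: True, x: False}
  {x: True, j: False}


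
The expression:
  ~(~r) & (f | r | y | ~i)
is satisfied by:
  {r: True}


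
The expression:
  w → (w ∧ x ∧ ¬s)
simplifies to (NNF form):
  (x ∧ ¬s) ∨ ¬w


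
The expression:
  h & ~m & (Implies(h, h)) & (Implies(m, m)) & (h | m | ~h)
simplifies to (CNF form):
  h & ~m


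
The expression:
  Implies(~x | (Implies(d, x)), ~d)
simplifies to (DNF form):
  ~d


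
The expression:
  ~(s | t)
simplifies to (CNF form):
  ~s & ~t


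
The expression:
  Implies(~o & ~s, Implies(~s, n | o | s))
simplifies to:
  n | o | s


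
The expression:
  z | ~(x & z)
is always true.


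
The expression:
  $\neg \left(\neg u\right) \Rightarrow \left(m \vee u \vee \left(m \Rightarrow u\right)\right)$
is always true.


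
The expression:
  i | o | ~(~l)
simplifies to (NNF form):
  i | l | o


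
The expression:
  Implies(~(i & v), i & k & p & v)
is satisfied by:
  {i: True, v: True}


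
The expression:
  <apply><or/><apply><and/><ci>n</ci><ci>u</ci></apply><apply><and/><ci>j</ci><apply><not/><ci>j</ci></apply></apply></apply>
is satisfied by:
  {u: True, n: True}


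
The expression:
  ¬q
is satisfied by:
  {q: False}


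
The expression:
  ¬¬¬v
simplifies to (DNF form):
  ¬v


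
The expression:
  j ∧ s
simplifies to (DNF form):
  j ∧ s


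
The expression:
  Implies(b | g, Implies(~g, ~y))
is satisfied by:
  {g: True, y: False, b: False}
  {g: False, y: False, b: False}
  {b: True, g: True, y: False}
  {b: True, g: False, y: False}
  {y: True, g: True, b: False}
  {y: True, g: False, b: False}
  {y: True, b: True, g: True}


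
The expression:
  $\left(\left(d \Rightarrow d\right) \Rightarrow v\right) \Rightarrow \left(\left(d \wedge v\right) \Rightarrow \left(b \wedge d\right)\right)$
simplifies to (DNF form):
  $b \vee \neg d \vee \neg v$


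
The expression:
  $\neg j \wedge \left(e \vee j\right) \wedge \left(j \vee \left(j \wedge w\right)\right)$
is never true.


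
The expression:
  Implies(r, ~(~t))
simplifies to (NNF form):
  t | ~r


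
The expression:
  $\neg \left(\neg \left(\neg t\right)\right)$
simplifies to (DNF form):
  $\neg t$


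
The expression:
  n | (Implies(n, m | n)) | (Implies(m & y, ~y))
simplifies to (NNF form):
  True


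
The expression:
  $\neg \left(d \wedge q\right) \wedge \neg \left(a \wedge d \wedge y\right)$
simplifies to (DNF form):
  $\left(\neg a \wedge \neg q\right) \vee \left(\neg q \wedge \neg y\right) \vee \neg d$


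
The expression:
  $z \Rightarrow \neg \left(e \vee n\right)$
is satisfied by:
  {e: False, z: False, n: False}
  {n: True, e: False, z: False}
  {e: True, n: False, z: False}
  {n: True, e: True, z: False}
  {z: True, n: False, e: False}


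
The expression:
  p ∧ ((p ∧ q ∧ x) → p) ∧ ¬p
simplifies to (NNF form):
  False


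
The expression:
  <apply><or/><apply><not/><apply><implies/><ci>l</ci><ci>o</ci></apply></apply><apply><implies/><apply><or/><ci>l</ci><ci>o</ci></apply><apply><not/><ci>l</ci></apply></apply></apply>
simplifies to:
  <apply><or/><apply><not/><ci>l</ci></apply><apply><not/><ci>o</ci></apply></apply>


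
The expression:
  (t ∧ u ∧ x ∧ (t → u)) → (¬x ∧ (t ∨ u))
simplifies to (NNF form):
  ¬t ∨ ¬u ∨ ¬x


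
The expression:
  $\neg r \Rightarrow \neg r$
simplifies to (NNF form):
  $\text{True}$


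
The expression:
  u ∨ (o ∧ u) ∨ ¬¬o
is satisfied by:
  {o: True, u: True}
  {o: True, u: False}
  {u: True, o: False}


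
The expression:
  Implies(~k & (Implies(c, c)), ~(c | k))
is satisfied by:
  {k: True, c: False}
  {c: False, k: False}
  {c: True, k: True}


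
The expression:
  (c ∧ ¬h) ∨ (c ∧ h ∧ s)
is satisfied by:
  {c: True, s: True, h: False}
  {c: True, h: False, s: False}
  {c: True, s: True, h: True}


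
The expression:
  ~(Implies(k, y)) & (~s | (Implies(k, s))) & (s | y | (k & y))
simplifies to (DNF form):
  k & s & ~y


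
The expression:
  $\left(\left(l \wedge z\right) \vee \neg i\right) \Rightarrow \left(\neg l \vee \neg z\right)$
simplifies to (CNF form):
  $\neg l \vee \neg z$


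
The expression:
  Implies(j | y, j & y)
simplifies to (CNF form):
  (j | ~j) & (j | ~y) & (y | ~j) & (y | ~y)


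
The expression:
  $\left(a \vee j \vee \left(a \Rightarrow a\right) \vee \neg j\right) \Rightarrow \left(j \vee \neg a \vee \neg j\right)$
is always true.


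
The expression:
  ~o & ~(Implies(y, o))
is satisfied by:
  {y: True, o: False}


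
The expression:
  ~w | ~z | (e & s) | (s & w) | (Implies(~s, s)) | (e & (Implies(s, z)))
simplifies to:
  e | s | ~w | ~z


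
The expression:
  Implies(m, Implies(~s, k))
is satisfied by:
  {s: True, k: True, m: False}
  {s: True, m: False, k: False}
  {k: True, m: False, s: False}
  {k: False, m: False, s: False}
  {s: True, k: True, m: True}
  {s: True, m: True, k: False}
  {k: True, m: True, s: False}


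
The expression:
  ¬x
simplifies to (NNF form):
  ¬x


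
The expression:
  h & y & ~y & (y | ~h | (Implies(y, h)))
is never true.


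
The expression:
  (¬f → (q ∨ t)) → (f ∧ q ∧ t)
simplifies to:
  (f ∨ ¬t) ∧ (q ∨ ¬f) ∧ (t ∨ ¬q)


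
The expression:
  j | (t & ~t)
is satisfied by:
  {j: True}


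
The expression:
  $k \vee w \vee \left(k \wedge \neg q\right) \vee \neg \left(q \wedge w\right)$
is always true.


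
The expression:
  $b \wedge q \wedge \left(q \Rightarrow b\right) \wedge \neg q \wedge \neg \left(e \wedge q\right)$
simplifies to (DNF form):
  $\text{False}$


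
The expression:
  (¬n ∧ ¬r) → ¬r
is always true.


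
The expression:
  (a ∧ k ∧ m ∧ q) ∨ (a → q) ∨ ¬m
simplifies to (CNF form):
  q ∨ ¬a ∨ ¬m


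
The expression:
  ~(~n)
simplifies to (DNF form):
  n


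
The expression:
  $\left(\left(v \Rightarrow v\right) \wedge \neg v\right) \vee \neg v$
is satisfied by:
  {v: False}


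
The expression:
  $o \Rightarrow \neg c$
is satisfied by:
  {c: False, o: False}
  {o: True, c: False}
  {c: True, o: False}


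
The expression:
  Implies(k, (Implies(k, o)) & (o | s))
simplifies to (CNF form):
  o | ~k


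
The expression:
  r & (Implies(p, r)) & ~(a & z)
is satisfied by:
  {r: True, z: False, a: False}
  {r: True, a: True, z: False}
  {r: True, z: True, a: False}


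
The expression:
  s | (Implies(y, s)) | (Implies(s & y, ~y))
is always true.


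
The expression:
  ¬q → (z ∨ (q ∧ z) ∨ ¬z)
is always true.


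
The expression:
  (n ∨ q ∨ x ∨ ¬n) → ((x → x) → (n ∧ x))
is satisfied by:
  {x: True, n: True}


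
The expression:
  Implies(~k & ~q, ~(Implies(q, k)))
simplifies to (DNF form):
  k | q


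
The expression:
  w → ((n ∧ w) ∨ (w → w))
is always true.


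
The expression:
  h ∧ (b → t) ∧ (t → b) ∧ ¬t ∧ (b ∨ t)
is never true.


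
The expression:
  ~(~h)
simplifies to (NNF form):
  h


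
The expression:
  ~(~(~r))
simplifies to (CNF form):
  ~r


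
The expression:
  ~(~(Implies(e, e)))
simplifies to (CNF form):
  True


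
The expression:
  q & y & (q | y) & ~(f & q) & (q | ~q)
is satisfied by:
  {y: True, q: True, f: False}


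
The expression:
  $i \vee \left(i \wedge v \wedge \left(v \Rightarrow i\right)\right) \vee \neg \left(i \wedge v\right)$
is always true.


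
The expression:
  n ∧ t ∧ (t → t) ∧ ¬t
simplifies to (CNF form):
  False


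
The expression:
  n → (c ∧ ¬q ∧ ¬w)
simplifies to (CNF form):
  (c ∨ ¬n) ∧ (¬n ∨ ¬q) ∧ (¬n ∨ ¬w)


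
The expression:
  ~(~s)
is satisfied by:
  {s: True}


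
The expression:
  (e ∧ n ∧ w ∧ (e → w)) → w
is always true.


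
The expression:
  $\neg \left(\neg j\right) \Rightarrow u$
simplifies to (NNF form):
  $u \vee \neg j$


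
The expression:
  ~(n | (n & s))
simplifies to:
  ~n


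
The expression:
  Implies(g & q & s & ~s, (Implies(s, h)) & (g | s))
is always true.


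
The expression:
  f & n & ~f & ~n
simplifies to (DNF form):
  False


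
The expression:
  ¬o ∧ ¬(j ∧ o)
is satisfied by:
  {o: False}


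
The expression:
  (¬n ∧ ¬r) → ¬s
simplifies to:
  n ∨ r ∨ ¬s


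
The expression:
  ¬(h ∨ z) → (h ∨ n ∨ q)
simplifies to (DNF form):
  h ∨ n ∨ q ∨ z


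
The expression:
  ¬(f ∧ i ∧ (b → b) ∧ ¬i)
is always true.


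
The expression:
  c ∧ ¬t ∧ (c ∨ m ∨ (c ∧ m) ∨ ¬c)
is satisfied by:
  {c: True, t: False}


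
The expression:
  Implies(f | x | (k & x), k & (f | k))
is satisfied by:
  {k: True, x: False, f: False}
  {f: True, k: True, x: False}
  {k: True, x: True, f: False}
  {f: True, k: True, x: True}
  {f: False, x: False, k: False}


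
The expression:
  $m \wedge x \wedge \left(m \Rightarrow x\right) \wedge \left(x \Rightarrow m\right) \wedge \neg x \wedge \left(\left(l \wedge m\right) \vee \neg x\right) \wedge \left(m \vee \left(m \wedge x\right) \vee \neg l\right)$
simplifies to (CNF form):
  $\text{False}$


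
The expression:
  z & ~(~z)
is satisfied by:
  {z: True}


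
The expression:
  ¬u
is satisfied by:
  {u: False}


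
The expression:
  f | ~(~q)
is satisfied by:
  {q: True, f: True}
  {q: True, f: False}
  {f: True, q: False}


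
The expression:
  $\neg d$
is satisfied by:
  {d: False}


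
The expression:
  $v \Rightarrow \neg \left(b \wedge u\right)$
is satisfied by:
  {u: False, v: False, b: False}
  {b: True, u: False, v: False}
  {v: True, u: False, b: False}
  {b: True, v: True, u: False}
  {u: True, b: False, v: False}
  {b: True, u: True, v: False}
  {v: True, u: True, b: False}


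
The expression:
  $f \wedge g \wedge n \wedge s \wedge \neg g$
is never true.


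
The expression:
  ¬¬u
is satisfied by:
  {u: True}


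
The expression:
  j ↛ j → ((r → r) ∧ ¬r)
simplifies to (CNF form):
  True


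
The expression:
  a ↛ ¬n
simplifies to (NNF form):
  a ∧ n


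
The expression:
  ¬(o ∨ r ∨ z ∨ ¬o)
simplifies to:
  False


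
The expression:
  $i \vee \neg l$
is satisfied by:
  {i: True, l: False}
  {l: False, i: False}
  {l: True, i: True}


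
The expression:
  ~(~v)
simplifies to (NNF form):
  v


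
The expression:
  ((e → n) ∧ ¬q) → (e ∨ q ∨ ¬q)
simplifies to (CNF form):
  True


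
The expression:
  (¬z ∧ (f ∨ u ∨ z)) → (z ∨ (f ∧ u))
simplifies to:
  z ∨ (f ∧ u) ∨ (¬f ∧ ¬u)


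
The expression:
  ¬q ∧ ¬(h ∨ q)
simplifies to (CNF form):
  ¬h ∧ ¬q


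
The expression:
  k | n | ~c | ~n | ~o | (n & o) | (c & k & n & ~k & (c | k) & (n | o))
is always true.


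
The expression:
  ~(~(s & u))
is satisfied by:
  {u: True, s: True}


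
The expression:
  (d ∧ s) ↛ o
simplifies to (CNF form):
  d ∧ s ∧ ¬o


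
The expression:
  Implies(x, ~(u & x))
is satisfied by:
  {u: False, x: False}
  {x: True, u: False}
  {u: True, x: False}


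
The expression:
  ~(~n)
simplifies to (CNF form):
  n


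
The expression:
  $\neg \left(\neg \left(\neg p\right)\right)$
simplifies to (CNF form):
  $\neg p$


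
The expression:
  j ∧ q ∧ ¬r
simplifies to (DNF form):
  j ∧ q ∧ ¬r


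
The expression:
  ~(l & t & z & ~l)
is always true.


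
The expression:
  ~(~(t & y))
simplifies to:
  t & y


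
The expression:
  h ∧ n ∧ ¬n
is never true.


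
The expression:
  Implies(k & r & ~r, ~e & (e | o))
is always true.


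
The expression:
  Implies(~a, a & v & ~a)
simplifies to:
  a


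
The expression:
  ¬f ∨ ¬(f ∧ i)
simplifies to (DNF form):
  ¬f ∨ ¬i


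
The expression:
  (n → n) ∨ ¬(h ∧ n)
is always true.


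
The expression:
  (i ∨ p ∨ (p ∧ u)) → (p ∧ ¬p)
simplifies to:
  ¬i ∧ ¬p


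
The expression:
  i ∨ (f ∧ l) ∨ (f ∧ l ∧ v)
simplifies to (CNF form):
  (f ∨ i) ∧ (i ∨ l)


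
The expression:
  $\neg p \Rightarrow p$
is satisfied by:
  {p: True}


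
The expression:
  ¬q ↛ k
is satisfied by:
  {k: True, q: False}
  {q: False, k: False}
  {q: True, k: True}


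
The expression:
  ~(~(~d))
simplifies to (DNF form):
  ~d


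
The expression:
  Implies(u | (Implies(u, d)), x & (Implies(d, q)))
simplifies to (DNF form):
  (q & x) | (x & ~d)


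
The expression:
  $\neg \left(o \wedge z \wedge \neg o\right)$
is always true.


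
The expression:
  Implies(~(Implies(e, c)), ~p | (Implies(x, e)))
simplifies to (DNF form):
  True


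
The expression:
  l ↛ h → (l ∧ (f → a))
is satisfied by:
  {a: True, h: True, l: False, f: False}
  {a: True, l: False, h: False, f: False}
  {h: True, a: False, l: False, f: False}
  {a: False, l: False, h: False, f: False}
  {f: True, a: True, h: True, l: False}
  {f: True, a: True, l: False, h: False}
  {f: True, h: True, a: False, l: False}
  {f: True, a: False, l: False, h: False}
  {a: True, l: True, h: True, f: False}
  {a: True, l: True, f: False, h: False}
  {l: True, h: True, f: False, a: False}
  {l: True, f: False, h: False, a: False}
  {a: True, l: True, f: True, h: True}
  {a: True, l: True, f: True, h: False}
  {l: True, f: True, h: True, a: False}


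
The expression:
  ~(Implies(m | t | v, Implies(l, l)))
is never true.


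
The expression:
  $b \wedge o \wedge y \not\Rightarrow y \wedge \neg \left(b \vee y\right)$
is never true.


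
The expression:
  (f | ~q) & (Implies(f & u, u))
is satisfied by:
  {f: True, q: False}
  {q: False, f: False}
  {q: True, f: True}


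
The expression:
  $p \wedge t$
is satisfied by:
  {t: True, p: True}


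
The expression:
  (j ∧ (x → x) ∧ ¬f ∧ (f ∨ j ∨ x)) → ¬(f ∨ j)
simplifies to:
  f ∨ ¬j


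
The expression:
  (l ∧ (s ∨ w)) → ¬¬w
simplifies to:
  w ∨ ¬l ∨ ¬s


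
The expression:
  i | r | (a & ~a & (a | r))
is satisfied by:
  {i: True, r: True}
  {i: True, r: False}
  {r: True, i: False}


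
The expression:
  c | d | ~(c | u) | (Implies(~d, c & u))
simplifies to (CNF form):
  c | d | ~u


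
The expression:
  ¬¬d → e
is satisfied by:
  {e: True, d: False}
  {d: False, e: False}
  {d: True, e: True}


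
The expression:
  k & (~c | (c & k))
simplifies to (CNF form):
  k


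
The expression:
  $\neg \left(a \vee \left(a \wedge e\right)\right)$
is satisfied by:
  {a: False}


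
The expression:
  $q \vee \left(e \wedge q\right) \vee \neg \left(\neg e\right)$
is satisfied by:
  {q: True, e: True}
  {q: True, e: False}
  {e: True, q: False}


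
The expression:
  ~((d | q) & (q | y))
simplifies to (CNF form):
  ~q & (~d | ~y)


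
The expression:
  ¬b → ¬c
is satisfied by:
  {b: True, c: False}
  {c: False, b: False}
  {c: True, b: True}


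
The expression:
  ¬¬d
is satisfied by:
  {d: True}


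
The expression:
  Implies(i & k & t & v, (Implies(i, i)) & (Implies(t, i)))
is always true.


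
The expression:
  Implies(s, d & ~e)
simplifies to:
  ~s | (d & ~e)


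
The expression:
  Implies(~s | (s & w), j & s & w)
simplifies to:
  s & (j | ~w)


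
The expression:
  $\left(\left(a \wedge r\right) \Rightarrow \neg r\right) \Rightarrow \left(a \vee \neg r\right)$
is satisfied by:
  {a: True, r: False}
  {r: False, a: False}
  {r: True, a: True}


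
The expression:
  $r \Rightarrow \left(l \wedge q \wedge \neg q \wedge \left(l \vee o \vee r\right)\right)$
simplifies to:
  $\neg r$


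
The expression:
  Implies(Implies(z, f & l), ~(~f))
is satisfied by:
  {z: True, f: True}
  {z: True, f: False}
  {f: True, z: False}


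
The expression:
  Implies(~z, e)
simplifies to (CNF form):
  e | z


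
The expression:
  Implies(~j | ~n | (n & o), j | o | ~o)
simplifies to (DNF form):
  True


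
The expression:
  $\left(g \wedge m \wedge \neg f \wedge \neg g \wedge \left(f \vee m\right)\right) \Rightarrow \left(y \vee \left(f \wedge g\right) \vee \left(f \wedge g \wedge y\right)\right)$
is always true.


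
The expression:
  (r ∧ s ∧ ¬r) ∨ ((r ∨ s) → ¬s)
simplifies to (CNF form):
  ¬s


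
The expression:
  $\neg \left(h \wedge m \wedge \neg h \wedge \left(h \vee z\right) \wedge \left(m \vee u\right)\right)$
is always true.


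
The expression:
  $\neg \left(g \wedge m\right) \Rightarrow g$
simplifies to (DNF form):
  $g$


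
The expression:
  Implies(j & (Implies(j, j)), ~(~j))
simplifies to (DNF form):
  True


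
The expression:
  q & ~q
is never true.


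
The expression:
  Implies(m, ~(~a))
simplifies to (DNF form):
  a | ~m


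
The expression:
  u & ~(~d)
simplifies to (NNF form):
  d & u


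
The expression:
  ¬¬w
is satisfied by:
  {w: True}


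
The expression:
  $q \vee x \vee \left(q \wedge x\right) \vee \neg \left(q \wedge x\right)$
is always true.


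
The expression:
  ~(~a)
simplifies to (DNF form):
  a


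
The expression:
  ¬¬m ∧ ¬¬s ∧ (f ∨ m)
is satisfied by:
  {m: True, s: True}


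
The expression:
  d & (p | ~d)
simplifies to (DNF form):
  d & p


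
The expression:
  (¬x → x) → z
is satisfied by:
  {z: True, x: False}
  {x: False, z: False}
  {x: True, z: True}


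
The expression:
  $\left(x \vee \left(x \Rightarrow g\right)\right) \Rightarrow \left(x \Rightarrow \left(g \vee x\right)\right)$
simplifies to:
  $\text{True}$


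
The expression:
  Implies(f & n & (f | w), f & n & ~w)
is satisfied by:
  {w: False, n: False, f: False}
  {f: True, w: False, n: False}
  {n: True, w: False, f: False}
  {f: True, n: True, w: False}
  {w: True, f: False, n: False}
  {f: True, w: True, n: False}
  {n: True, w: True, f: False}


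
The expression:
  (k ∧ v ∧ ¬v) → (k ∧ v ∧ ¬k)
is always true.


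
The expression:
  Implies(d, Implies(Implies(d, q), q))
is always true.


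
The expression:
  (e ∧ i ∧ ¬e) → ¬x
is always true.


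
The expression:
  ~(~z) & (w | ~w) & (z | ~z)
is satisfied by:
  {z: True}


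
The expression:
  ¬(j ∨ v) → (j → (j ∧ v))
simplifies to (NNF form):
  True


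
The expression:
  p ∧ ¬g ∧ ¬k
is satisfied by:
  {p: True, g: False, k: False}


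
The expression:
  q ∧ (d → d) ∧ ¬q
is never true.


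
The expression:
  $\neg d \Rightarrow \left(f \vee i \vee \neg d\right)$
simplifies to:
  $\text{True}$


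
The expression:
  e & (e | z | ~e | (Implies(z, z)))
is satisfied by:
  {e: True}


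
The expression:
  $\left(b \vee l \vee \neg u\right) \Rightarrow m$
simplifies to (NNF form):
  $m \vee \left(u \wedge \neg b \wedge \neg l\right)$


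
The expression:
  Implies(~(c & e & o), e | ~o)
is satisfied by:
  {e: True, o: False}
  {o: False, e: False}
  {o: True, e: True}


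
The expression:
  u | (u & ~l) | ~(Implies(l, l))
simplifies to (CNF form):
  u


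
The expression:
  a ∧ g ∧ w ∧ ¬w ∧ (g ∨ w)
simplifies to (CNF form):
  False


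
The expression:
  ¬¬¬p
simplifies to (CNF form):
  ¬p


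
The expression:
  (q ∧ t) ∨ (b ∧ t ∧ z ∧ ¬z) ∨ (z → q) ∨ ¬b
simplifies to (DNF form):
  q ∨ ¬b ∨ ¬z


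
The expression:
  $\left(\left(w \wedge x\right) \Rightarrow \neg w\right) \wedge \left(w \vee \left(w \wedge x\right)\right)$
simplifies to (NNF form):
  $w \wedge \neg x$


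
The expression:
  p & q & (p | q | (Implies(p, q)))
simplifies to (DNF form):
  p & q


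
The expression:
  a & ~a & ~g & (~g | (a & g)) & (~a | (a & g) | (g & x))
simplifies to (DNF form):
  False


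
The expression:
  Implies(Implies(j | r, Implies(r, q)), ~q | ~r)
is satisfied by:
  {q: False, r: False}
  {r: True, q: False}
  {q: True, r: False}


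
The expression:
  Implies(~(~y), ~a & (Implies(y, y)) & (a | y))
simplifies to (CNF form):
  ~a | ~y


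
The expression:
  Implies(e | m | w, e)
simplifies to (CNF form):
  (e | ~m) & (e | ~w)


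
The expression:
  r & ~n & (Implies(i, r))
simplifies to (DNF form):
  r & ~n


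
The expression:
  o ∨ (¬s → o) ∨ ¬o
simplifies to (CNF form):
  True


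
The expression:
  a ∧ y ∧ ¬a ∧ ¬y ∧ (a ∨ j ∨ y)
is never true.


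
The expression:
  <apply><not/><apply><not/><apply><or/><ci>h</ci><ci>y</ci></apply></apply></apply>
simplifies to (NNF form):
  <apply><or/><ci>h</ci><ci>y</ci></apply>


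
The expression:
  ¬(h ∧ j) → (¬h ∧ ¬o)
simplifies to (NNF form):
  (h ∧ j) ∨ (¬h ∧ ¬o)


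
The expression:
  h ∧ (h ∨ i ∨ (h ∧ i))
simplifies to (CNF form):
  h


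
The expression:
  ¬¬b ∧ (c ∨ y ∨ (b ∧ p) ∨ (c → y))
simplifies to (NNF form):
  b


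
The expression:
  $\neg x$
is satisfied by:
  {x: False}


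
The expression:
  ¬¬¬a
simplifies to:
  ¬a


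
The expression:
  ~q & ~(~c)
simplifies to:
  c & ~q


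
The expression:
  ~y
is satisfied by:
  {y: False}


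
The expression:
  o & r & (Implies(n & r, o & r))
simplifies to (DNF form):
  o & r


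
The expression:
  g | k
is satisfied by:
  {k: True, g: True}
  {k: True, g: False}
  {g: True, k: False}


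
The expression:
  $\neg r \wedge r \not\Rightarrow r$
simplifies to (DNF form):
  $\text{False}$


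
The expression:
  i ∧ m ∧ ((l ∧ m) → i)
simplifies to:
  i ∧ m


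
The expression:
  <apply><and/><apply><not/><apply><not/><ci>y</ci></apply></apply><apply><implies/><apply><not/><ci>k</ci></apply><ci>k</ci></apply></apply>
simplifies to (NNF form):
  <apply><and/><ci>k</ci><ci>y</ci></apply>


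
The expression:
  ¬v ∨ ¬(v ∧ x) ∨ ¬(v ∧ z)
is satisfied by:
  {v: False, z: False, x: False}
  {x: True, v: False, z: False}
  {z: True, v: False, x: False}
  {x: True, z: True, v: False}
  {v: True, x: False, z: False}
  {x: True, v: True, z: False}
  {z: True, v: True, x: False}


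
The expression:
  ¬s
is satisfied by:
  {s: False}


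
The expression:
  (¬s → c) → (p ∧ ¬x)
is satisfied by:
  {p: True, s: False, x: False, c: False}
  {p: False, s: False, x: False, c: False}
  {p: True, c: True, s: False, x: False}
  {p: True, x: True, c: False, s: False}
  {x: True, c: False, s: False, p: False}
  {p: True, s: True, c: False, x: False}
  {c: True, p: True, s: True, x: False}


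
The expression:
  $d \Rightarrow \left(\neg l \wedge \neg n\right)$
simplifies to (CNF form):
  $\left(\neg d \vee \neg l\right) \wedge \left(\neg d \vee \neg n\right)$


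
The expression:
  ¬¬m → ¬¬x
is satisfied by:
  {x: True, m: False}
  {m: False, x: False}
  {m: True, x: True}


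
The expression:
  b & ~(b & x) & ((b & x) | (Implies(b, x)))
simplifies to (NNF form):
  False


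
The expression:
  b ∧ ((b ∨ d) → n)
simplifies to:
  b ∧ n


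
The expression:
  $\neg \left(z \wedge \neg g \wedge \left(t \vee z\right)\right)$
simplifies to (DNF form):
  $g \vee \neg z$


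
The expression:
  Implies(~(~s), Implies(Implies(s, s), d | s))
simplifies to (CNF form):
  True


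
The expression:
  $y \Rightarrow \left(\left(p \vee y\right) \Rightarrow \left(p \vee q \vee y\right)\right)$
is always true.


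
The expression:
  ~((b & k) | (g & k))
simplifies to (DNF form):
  ~k | (~b & ~g)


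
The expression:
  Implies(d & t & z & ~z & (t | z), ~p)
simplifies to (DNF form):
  True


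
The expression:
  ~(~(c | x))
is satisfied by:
  {x: True, c: True}
  {x: True, c: False}
  {c: True, x: False}


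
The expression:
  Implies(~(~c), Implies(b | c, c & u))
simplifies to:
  u | ~c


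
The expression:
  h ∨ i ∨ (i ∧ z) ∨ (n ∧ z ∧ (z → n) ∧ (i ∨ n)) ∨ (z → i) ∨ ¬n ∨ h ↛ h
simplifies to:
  True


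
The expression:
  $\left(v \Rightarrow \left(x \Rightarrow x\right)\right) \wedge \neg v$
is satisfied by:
  {v: False}


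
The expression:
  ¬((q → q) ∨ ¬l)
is never true.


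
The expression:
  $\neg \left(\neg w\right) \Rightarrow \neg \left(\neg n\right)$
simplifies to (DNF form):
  $n \vee \neg w$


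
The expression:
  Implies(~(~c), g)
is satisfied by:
  {g: True, c: False}
  {c: False, g: False}
  {c: True, g: True}


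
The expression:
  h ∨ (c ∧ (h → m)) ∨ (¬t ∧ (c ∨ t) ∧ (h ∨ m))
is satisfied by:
  {c: True, h: True}
  {c: True, h: False}
  {h: True, c: False}


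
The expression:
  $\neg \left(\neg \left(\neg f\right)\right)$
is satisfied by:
  {f: False}


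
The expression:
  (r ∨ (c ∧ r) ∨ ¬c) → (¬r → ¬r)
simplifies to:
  True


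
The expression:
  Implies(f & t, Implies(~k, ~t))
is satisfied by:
  {k: True, t: False, f: False}
  {t: False, f: False, k: False}
  {f: True, k: True, t: False}
  {f: True, t: False, k: False}
  {k: True, t: True, f: False}
  {t: True, k: False, f: False}
  {f: True, t: True, k: True}


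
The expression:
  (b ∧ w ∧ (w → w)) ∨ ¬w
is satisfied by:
  {b: True, w: False}
  {w: False, b: False}
  {w: True, b: True}


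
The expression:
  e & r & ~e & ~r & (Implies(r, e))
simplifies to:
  False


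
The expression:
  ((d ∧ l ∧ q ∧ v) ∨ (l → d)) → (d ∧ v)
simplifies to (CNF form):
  (d ∨ l) ∧ (d ∨ ¬d) ∧ (l ∨ v) ∧ (v ∨ ¬d)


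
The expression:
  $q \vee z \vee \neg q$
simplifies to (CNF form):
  $\text{True}$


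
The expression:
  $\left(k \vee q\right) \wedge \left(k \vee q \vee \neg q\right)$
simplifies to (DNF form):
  $k \vee q$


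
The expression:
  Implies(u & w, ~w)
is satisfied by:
  {w: False, u: False}
  {u: True, w: False}
  {w: True, u: False}


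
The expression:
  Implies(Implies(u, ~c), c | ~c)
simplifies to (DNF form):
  True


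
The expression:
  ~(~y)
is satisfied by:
  {y: True}


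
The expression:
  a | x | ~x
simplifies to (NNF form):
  True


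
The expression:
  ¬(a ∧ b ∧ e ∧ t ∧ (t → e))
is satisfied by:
  {e: False, t: False, a: False, b: False}
  {b: True, e: False, t: False, a: False}
  {a: True, e: False, t: False, b: False}
  {b: True, a: True, e: False, t: False}
  {t: True, b: False, e: False, a: False}
  {b: True, t: True, e: False, a: False}
  {a: True, t: True, b: False, e: False}
  {b: True, a: True, t: True, e: False}
  {e: True, a: False, t: False, b: False}
  {b: True, e: True, a: False, t: False}
  {a: True, e: True, b: False, t: False}
  {b: True, a: True, e: True, t: False}
  {t: True, e: True, a: False, b: False}
  {b: True, t: True, e: True, a: False}
  {a: True, t: True, e: True, b: False}


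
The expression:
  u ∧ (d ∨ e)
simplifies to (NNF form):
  u ∧ (d ∨ e)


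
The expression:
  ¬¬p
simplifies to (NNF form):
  p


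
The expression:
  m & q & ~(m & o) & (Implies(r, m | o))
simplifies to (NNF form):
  m & q & ~o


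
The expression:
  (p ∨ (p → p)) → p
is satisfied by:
  {p: True}


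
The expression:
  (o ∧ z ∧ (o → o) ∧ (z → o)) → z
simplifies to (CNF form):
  True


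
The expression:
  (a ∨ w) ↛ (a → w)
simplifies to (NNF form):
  a ∧ ¬w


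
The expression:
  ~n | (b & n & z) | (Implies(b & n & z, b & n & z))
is always true.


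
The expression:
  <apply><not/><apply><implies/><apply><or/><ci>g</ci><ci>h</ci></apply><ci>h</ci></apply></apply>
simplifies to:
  <apply><and/><ci>g</ci><apply><not/><ci>h</ci></apply></apply>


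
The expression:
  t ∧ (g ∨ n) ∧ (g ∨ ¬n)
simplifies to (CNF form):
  g ∧ t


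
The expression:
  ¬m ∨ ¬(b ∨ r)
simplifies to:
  (¬b ∧ ¬r) ∨ ¬m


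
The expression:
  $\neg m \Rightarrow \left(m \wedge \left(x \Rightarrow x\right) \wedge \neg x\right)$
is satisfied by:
  {m: True}


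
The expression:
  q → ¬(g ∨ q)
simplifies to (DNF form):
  ¬q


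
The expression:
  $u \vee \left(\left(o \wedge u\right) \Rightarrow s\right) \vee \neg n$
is always true.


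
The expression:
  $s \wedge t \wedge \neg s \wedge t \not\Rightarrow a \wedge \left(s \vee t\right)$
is never true.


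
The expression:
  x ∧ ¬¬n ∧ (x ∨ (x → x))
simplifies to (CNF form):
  n ∧ x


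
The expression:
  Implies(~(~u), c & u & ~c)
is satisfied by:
  {u: False}


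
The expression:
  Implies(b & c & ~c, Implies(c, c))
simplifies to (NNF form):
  True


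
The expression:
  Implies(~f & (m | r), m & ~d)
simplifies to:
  f | (m & ~d) | (~m & ~r)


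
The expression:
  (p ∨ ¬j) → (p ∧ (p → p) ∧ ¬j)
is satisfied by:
  {j: True, p: False}
  {p: True, j: False}


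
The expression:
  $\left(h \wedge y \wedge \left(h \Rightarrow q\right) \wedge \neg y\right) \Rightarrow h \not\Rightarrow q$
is always true.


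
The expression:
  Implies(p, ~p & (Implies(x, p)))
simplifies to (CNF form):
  ~p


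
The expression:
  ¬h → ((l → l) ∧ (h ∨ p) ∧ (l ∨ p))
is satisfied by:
  {p: True, h: True}
  {p: True, h: False}
  {h: True, p: False}


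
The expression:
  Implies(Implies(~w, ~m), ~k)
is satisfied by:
  {m: True, k: False, w: False}
  {m: False, k: False, w: False}
  {w: True, m: True, k: False}
  {w: True, m: False, k: False}
  {k: True, m: True, w: False}


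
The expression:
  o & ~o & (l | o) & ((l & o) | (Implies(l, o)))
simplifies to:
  False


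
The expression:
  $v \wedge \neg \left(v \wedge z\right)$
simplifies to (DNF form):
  $v \wedge \neg z$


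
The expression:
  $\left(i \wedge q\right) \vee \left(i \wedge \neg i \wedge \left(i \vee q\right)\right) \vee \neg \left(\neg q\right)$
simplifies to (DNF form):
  $q$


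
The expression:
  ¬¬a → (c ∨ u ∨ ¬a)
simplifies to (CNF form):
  c ∨ u ∨ ¬a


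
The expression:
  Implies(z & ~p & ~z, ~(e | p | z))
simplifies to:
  True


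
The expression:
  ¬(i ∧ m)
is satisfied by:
  {m: False, i: False}
  {i: True, m: False}
  {m: True, i: False}


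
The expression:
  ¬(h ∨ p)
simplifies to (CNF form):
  ¬h ∧ ¬p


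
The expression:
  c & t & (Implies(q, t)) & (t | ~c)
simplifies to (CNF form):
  c & t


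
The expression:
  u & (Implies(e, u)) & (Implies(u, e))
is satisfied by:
  {e: True, u: True}


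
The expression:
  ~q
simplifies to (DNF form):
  ~q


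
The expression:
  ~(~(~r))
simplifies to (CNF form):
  ~r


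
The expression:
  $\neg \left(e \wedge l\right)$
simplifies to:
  $\neg e \vee \neg l$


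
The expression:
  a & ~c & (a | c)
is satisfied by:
  {a: True, c: False}


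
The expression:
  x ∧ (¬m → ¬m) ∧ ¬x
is never true.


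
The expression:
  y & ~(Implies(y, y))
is never true.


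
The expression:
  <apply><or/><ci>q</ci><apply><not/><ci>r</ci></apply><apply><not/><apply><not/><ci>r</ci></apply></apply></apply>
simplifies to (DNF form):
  <true/>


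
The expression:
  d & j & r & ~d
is never true.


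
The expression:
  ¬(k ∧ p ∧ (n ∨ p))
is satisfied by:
  {p: False, k: False}
  {k: True, p: False}
  {p: True, k: False}


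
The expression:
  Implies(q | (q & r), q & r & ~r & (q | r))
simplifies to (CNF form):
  ~q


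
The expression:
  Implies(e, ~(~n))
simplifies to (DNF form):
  n | ~e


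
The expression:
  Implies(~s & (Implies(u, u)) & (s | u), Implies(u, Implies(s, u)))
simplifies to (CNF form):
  True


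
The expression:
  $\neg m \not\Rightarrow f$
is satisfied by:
  {f: False, m: False}


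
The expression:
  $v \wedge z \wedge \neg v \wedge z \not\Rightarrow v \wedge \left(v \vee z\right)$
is never true.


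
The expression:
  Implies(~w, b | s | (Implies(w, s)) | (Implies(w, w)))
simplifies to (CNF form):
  True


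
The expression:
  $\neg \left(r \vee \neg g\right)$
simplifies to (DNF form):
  $g \wedge \neg r$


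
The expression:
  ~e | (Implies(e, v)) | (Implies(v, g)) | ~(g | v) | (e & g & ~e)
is always true.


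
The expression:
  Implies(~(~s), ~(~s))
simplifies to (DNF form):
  True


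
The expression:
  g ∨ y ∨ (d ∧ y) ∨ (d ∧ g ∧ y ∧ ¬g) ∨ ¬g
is always true.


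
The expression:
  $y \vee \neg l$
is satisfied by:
  {y: True, l: False}
  {l: False, y: False}
  {l: True, y: True}


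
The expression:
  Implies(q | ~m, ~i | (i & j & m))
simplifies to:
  ~i | (j & m) | (m & ~q)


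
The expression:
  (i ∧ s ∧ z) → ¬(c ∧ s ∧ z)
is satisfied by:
  {s: False, c: False, z: False, i: False}
  {i: True, s: False, c: False, z: False}
  {z: True, s: False, c: False, i: False}
  {i: True, z: True, s: False, c: False}
  {c: True, i: False, s: False, z: False}
  {i: True, c: True, s: False, z: False}
  {z: True, c: True, i: False, s: False}
  {i: True, z: True, c: True, s: False}
  {s: True, z: False, c: False, i: False}
  {i: True, s: True, z: False, c: False}
  {z: True, s: True, i: False, c: False}
  {i: True, z: True, s: True, c: False}
  {c: True, s: True, z: False, i: False}
  {i: True, c: True, s: True, z: False}
  {z: True, c: True, s: True, i: False}


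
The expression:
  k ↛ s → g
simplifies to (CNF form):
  g ∨ s ∨ ¬k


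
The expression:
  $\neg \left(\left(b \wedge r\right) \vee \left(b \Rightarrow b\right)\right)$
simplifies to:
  $\text{False}$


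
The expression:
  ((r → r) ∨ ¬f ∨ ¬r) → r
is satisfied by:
  {r: True}


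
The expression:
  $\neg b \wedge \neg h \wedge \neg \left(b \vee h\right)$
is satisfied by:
  {h: False, b: False}


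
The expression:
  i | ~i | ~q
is always true.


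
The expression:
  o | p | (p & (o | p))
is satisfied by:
  {o: True, p: True}
  {o: True, p: False}
  {p: True, o: False}


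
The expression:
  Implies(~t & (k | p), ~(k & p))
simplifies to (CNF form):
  t | ~k | ~p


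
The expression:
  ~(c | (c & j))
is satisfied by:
  {c: False}


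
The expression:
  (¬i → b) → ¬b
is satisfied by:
  {b: False}


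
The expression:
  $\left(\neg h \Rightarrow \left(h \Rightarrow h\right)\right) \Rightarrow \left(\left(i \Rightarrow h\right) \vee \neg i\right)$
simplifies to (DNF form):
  $h \vee \neg i$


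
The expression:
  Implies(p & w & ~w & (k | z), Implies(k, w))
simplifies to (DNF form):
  True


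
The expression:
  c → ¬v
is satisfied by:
  {v: False, c: False}
  {c: True, v: False}
  {v: True, c: False}


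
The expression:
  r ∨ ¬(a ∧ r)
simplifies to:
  True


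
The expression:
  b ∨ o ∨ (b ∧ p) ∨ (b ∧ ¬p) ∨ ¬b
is always true.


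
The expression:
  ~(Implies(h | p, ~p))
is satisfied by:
  {p: True}


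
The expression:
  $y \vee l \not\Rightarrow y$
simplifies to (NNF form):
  $l \vee y$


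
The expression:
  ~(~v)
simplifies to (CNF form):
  v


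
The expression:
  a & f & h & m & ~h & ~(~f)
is never true.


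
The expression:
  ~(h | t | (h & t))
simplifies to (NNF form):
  ~h & ~t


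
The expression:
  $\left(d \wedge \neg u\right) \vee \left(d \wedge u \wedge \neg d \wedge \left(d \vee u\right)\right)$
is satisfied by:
  {d: True, u: False}


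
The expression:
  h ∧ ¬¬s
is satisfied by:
  {h: True, s: True}
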